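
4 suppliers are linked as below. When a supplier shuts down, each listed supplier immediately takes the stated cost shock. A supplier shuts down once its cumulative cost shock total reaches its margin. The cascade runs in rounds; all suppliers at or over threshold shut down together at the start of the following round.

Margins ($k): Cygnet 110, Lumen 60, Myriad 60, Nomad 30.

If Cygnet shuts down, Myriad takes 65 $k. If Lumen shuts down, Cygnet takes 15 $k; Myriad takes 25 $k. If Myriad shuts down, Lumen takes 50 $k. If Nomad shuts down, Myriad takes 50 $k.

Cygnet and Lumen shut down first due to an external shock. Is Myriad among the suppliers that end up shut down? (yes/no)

Round 1 — Cygnet, Lumen shut down (initial).
  Myriad: +65+25 → 90 ≥ 60
Round 2 — Myriad shuts down.
No further shutdowns.

yes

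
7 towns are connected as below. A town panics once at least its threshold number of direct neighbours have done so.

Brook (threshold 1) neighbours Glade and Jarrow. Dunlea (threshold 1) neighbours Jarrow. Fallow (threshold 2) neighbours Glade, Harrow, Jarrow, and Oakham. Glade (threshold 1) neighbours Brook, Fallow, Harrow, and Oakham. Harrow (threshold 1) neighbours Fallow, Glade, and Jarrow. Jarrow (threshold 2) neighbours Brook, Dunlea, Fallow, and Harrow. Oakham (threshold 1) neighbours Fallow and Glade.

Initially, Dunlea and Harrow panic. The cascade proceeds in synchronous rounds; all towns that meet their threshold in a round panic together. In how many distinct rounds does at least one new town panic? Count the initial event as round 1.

3

Round 1 — Dunlea, Harrow panic (initial).
Round 2 — checking thresholds:
  Fallow: 1 of 4 neighbours < 2, below threshold.
  Glade: 1 of 4 neighbours ≥ 1, panics.
  Jarrow: 2 of 4 neighbours ≥ 2, panics.
Round 3 — checking thresholds:
  Brook: 2 of 2 neighbours ≥ 1, panics.
  Fallow: 3 of 4 neighbours ≥ 2, panics.
  Oakham: 1 of 2 neighbours ≥ 1, panics.
Round 4 — no new panics; cascade stops.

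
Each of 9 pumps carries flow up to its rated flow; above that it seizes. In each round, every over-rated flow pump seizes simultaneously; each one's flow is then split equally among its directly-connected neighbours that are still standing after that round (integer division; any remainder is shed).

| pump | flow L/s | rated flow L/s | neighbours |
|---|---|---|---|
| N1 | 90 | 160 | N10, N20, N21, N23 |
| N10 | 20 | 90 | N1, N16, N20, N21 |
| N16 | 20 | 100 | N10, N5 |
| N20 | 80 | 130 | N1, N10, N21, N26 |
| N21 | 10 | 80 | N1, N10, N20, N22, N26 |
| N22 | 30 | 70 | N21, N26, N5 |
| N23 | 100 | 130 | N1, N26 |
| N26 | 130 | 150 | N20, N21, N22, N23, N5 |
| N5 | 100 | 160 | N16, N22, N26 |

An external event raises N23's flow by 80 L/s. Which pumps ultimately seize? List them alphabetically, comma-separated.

N1, N10, N16, N20, N21, N22, N23, N26, N5

Round 1 — N23 at 180 > 130. N23 seizes.
  N23 sheds 180 L/s to N1, N26: 90 each.
    N1: 90+90 = 180 > 160
    N26: 130+90 = 220 > 150
Round 2 — N1, N26 seize.
  N1 sheds 180 L/s to N10, N20, N21: 60 each.
    N10: 20+60 = 80 ≤ 90
    N20: 80+60 = 140 > 130
    N21: 10+60 = 70 ≤ 80
  N26 sheds 220 L/s to N20, N21, N22, N5: 55 each.
    N20: 140+55 = 195 > 130
    N21: 70+55 = 125 > 80
    N22: 30+55 = 85 > 70
    N5: 100+55 = 155 ≤ 160
Round 3 — N20, N21, N22 seize.
  N20 sheds 195 L/s to N10: 195 each.
    N10: 80+195 = 275 > 90
  N21 sheds 125 L/s to N10: 125 each.
    N10: 275+125 = 400 > 90
  N22 sheds 85 L/s to N5: 85 each.
    N5: 155+85 = 240 > 160
Round 4 — N10, N5 seize.
  N10 sheds 400 L/s to N16: 400 each.
    N16: 20+400 = 420 > 100
  N5 sheds 240 L/s to N16: 240 each.
    N16: 420+240 = 660 > 100
Round 5 — N16 seizes.
  N16 sheds 660 L/s: no online neighbours, lost.
No further seizures.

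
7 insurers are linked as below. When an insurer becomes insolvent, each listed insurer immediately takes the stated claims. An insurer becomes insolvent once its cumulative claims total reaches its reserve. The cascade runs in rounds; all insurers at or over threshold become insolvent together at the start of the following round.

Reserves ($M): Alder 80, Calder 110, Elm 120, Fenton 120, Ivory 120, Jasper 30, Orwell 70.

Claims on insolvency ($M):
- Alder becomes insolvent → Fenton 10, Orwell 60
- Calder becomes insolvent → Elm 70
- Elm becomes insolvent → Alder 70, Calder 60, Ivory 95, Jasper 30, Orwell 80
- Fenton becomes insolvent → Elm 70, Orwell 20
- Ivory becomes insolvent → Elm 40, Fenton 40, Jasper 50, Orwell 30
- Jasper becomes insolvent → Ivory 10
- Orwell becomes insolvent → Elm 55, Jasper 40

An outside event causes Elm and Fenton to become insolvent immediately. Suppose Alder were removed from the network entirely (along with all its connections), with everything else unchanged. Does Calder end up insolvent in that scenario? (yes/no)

With Alder removed:
Round 1 — Elm, Fenton become insolvent (initial).
  Calder: +60 → 60 < 110
  Ivory: +95 → 95 < 120
  Jasper: +30 → 30 ≥ 30
  Orwell: +80+20 → 100 ≥ 70
Round 2 — Jasper, Orwell become insolvent.
  Ivory: +10 → 105 < 120
No further insolvencies.

no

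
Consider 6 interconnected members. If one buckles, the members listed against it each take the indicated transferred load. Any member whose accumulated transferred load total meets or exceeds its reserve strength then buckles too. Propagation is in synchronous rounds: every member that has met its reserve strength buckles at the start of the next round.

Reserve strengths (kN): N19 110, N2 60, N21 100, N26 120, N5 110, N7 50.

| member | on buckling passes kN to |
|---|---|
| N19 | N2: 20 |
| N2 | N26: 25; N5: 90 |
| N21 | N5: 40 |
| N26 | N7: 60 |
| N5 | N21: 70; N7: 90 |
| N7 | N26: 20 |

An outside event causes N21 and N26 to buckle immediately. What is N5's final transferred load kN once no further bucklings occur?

40

Round 1 — N21, N26 buckle (initial).
  N5: +40 → 40 < 110
  N7: +60 → 60 ≥ 50
Round 2 — N7 buckles.
No further bucklings.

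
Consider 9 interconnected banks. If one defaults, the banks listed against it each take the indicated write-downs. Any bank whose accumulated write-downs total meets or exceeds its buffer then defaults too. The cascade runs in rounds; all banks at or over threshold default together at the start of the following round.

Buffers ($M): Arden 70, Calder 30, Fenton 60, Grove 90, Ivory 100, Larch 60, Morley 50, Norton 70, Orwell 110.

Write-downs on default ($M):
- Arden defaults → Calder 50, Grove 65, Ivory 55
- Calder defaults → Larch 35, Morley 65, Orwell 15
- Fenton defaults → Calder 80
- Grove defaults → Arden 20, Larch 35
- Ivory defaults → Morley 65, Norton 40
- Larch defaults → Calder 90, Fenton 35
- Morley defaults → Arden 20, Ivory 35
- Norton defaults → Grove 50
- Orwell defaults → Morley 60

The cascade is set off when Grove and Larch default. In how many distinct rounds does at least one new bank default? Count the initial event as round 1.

3

Round 1 — Grove, Larch default (initial).
  Arden: +20 → 20 < 70
  Calder: +90 → 90 ≥ 30
  Fenton: +35 → 35 < 60
Round 2 — Calder defaults.
  Morley: +65 → 65 ≥ 50
  Orwell: +15 → 15 < 110
Round 3 — Morley defaults.
  Arden: +20 → 40 < 70
  Ivory: +35 → 35 < 100
No further defaults.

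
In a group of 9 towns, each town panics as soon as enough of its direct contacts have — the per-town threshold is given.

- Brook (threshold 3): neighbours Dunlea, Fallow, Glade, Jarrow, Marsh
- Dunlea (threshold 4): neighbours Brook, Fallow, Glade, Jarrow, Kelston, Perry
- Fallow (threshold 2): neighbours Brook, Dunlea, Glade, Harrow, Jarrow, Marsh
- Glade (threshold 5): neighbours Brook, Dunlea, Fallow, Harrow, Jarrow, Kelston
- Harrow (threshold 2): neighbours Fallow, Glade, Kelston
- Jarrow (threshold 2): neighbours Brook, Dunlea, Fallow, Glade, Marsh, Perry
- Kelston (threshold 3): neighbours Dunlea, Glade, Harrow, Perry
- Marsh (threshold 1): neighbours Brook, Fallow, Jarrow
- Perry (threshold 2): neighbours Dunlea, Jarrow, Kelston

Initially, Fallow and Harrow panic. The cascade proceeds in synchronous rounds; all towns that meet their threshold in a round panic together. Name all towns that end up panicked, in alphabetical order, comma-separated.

Brook, Fallow, Harrow, Jarrow, Marsh

Round 1 — Fallow, Harrow panic (initial).
Round 2 — checking thresholds:
  Brook: 1 of 5 neighbours < 3, not yet.
  Dunlea: 1 of 6 neighbours < 4, not yet.
  Glade: 2 of 6 neighbours < 5, not yet.
  Jarrow: 1 of 6 neighbours < 2, not yet.
  Kelston: 1 of 4 neighbours < 3, not yet.
  Marsh: 1 of 3 neighbours ≥ 1, panics.
Round 3 — checking thresholds:
  Brook: 2 of 5 neighbours < 3, not yet.
  Dunlea: 1 of 6 neighbours < 4, not yet.
  Glade: 2 of 6 neighbours < 5, not yet.
  Jarrow: 2 of 6 neighbours ≥ 2, panics.
  Kelston: 1 of 4 neighbours < 3, not yet.
Round 4 — checking thresholds:
  Brook: 3 of 5 neighbours ≥ 3, panics.
  Dunlea: 2 of 6 neighbours < 4, not yet.
  Glade: 3 of 6 neighbours < 5, not yet.
  Kelston: 1 of 4 neighbours < 3, not yet.
  Perry: 1 of 3 neighbours < 2, not yet.
Round 5 — no new panics; cascade stops.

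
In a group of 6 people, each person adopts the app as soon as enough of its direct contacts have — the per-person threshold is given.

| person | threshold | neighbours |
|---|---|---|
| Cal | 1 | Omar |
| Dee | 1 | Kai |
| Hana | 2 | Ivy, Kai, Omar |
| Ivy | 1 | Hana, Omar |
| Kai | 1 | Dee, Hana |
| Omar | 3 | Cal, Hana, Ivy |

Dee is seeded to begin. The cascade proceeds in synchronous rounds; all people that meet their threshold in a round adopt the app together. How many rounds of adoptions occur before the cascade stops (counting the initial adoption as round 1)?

Round 1 — Dee adopts the app (initial).
Round 2 — checking thresholds:
  Kai: 1 of 2 neighbours ≥ 1, adopts the app.
Round 3 — no new adoptions; cascade stops.

2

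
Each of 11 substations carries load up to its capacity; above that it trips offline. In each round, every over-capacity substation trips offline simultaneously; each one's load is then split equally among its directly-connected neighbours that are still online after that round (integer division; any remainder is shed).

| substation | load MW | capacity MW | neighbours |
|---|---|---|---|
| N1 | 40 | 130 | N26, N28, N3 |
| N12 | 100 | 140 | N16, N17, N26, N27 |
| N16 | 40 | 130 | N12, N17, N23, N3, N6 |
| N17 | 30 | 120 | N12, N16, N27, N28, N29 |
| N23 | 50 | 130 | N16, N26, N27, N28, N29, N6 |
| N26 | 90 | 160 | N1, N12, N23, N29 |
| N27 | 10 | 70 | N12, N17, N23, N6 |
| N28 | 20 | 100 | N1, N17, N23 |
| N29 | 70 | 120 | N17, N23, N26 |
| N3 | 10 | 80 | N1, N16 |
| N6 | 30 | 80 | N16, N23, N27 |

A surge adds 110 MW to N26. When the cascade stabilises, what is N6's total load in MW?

30

Round 1 — N26 at 200 > 160. N26 trips offline.
  N26 sheds 200 MW to N1, N12, N23, N29: 50 each.
    N1: 40+50 = 90 ≤ 130
    N12: 100+50 = 150 > 140
    N23: 50+50 = 100 ≤ 130
    N29: 70+50 = 120 ≤ 120
Round 2 — N12 trips offline.
  N12 sheds 150 MW to N16, N17, N27: 50 each.
    N16: 40+50 = 90 ≤ 130
    N17: 30+50 = 80 ≤ 120
    N27: 10+50 = 60 ≤ 70
No further trips.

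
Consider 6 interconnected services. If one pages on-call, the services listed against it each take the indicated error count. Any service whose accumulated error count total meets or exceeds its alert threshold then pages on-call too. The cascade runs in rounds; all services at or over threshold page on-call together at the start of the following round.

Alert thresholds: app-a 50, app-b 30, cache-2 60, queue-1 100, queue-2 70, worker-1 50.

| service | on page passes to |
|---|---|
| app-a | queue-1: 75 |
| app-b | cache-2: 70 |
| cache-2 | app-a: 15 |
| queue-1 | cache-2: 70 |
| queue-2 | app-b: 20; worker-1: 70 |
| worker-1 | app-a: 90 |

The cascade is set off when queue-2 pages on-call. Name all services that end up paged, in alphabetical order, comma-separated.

app-a, queue-2, worker-1

Round 1 — queue-2 pages on-call (initial).
  app-b: +20 → 20 < 30
  worker-1: +70 → 70 ≥ 50
Round 2 — worker-1 pages on-call.
  app-a: +90 → 90 ≥ 50
Round 3 — app-a pages on-call.
  queue-1: +75 → 75 < 100
No further pages.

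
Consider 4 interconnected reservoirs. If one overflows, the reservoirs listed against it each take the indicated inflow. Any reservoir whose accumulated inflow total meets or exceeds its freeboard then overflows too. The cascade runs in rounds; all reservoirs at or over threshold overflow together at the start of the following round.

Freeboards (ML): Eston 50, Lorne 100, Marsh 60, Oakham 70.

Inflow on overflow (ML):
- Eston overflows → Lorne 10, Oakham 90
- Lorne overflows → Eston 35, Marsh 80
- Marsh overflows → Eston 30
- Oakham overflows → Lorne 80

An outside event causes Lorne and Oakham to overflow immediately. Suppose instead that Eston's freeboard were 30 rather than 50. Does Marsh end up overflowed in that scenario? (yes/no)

With Eston's freeboard at 30:
Round 1 — Lorne, Oakham overflow (initial).
  Eston: +35 → 35 ≥ 30
  Marsh: +80 → 80 ≥ 60
Round 2 — Eston, Marsh overflow.
No further overflows.

yes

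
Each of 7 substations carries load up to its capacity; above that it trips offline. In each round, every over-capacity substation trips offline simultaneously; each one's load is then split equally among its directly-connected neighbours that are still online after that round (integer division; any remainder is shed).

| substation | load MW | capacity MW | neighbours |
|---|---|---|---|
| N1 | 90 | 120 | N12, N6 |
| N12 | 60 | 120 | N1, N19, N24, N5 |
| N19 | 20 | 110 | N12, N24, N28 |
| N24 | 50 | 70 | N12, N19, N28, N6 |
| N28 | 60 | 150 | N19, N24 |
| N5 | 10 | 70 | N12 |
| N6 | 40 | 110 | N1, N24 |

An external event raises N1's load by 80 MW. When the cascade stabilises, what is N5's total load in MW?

58

Round 1 — N1 at 170 > 120. N1 trips offline.
  N1 sheds 170 MW to N12, N6: 85 each.
    N12: 60+85 = 145 > 120
    N6: 40+85 = 125 > 110
Round 2 — N12, N6 trip offline.
  N12 sheds 145 MW to N19, N24, N5: 48 each (1 lost).
    N19: 20+48 = 68 ≤ 110
    N24: 50+48 = 98 > 70
    N5: 10+48 = 58 ≤ 70
  N6 sheds 125 MW to N24: 125 each.
    N24: 98+125 = 223 > 70
Round 3 — N24 trips offline.
  N24 sheds 223 MW to N19, N28: 111 each (1 lost).
    N19: 68+111 = 179 > 110
    N28: 60+111 = 171 > 150
Round 4 — N19, N28 trip offline.
  N19 sheds 179 MW: no online neighbours, lost.
  N28 sheds 171 MW: no online neighbours, lost.
No further trips.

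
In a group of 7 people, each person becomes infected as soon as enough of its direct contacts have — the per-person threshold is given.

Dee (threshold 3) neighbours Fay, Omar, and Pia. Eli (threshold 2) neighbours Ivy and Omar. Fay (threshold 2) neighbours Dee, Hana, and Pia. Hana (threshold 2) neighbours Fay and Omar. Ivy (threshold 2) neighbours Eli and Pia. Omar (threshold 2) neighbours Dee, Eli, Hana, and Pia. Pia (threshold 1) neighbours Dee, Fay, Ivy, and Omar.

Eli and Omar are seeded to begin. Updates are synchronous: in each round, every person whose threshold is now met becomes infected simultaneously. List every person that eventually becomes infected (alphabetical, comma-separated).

Round 1 — Eli, Omar become infected (initial).
Round 2 — checking thresholds:
  Dee: 1 of 3 neighbours < 3, not yet.
  Hana: 1 of 2 neighbours < 2, not yet.
  Ivy: 1 of 2 neighbours < 2, not yet.
  Pia: 1 of 4 neighbours ≥ 1, becomes infected.
Round 3 — checking thresholds:
  Dee: 2 of 3 neighbours < 3, not yet.
  Fay: 1 of 3 neighbours < 2, not yet.
  Hana: 1 of 2 neighbours < 2, not yet.
  Ivy: 2 of 2 neighbours ≥ 2, becomes infected.
Round 4 — no new infections; cascade stops.

Eli, Ivy, Omar, Pia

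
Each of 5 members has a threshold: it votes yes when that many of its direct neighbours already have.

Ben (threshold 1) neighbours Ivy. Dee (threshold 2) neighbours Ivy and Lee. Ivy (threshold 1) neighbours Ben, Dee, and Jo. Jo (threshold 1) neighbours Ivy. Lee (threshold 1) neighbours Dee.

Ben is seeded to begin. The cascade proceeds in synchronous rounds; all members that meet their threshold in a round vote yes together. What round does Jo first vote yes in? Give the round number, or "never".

Round 1 — Ben votes yes (initial).
Round 2 — checking thresholds:
  Ivy: 1 of 3 neighbours ≥ 1, votes yes.
Round 3 — checking thresholds:
  Dee: 1 of 2 neighbours < 2, holds.
  Jo: 1 of 1 neighbours ≥ 1, votes yes.
Round 4 — no new yes votes; cascade stops.

3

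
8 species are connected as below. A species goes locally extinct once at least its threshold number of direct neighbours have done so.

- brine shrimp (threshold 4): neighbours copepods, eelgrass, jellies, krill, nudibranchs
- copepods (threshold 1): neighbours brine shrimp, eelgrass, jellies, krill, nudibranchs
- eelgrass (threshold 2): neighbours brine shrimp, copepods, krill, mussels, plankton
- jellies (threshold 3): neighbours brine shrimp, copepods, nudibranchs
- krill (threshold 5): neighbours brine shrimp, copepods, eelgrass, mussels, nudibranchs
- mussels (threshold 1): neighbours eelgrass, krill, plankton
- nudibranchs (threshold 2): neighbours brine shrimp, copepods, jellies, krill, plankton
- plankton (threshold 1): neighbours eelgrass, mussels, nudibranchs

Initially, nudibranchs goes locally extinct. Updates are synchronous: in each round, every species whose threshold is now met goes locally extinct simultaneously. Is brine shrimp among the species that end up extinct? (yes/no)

no

Round 1 — nudibranchs goes locally extinct (initial).
Round 2 — checking thresholds:
  brine shrimp: 1 of 5 neighbours < 4, not yet.
  copepods: 1 of 5 neighbours ≥ 1, goes locally extinct.
  jellies: 1 of 3 neighbours < 3, not yet.
  krill: 1 of 5 neighbours < 5, not yet.
  plankton: 1 of 3 neighbours ≥ 1, goes locally extinct.
Round 3 — checking thresholds:
  brine shrimp: 2 of 5 neighbours < 4, not yet.
  eelgrass: 2 of 5 neighbours ≥ 2, goes locally extinct.
  jellies: 2 of 3 neighbours < 3, not yet.
  krill: 2 of 5 neighbours < 5, not yet.
  mussels: 1 of 3 neighbours ≥ 1, goes locally extinct.
Round 4 — no new extinctions; cascade stops.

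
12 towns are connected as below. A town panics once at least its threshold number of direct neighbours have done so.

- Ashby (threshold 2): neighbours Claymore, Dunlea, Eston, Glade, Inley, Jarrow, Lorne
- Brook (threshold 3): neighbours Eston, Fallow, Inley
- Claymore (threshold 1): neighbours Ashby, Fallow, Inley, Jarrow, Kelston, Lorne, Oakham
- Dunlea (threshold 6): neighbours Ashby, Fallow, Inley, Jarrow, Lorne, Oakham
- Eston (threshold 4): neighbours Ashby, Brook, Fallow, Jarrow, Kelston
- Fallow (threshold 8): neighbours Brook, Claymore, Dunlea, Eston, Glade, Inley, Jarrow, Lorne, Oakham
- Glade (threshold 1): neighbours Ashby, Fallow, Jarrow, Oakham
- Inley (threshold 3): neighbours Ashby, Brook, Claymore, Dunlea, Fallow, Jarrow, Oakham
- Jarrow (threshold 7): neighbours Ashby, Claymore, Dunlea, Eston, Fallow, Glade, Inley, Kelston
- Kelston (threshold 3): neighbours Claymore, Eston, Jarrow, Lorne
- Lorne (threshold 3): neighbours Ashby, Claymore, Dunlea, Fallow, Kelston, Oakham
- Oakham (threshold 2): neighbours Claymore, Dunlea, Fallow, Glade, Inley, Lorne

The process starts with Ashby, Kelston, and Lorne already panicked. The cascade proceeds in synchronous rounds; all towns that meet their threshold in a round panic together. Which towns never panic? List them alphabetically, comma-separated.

Round 1 — Ashby, Kelston, Lorne panic (initial).
Round 2 — checking thresholds:
  Claymore: 3 of 7 neighbours ≥ 1, panics.
  Dunlea: 2 of 6 neighbours < 6, below threshold.
  Eston: 2 of 5 neighbours < 4, below threshold.
  Fallow: 1 of 9 neighbours < 8, below threshold.
  Glade: 1 of 4 neighbours ≥ 1, panics.
  Inley: 1 of 7 neighbours < 3, below threshold.
  Jarrow: 2 of 8 neighbours < 7, below threshold.
  Oakham: 1 of 6 neighbours < 2, below threshold.
Round 3 — checking thresholds:
  Dunlea: 2 of 6 neighbours < 6, below threshold.
  Eston: 2 of 5 neighbours < 4, below threshold.
  Fallow: 3 of 9 neighbours < 8, below threshold.
  Inley: 2 of 7 neighbours < 3, below threshold.
  Jarrow: 4 of 8 neighbours < 7, below threshold.
  Oakham: 3 of 6 neighbours ≥ 2, panics.
Round 4 — checking thresholds:
  Dunlea: 3 of 6 neighbours < 6, below threshold.
  Eston: 2 of 5 neighbours < 4, below threshold.
  Fallow: 4 of 9 neighbours < 8, below threshold.
  Inley: 3 of 7 neighbours ≥ 3, panics.
  Jarrow: 4 of 8 neighbours < 7, below threshold.
Round 5 — no new panics; cascade stops.

Brook, Dunlea, Eston, Fallow, Jarrow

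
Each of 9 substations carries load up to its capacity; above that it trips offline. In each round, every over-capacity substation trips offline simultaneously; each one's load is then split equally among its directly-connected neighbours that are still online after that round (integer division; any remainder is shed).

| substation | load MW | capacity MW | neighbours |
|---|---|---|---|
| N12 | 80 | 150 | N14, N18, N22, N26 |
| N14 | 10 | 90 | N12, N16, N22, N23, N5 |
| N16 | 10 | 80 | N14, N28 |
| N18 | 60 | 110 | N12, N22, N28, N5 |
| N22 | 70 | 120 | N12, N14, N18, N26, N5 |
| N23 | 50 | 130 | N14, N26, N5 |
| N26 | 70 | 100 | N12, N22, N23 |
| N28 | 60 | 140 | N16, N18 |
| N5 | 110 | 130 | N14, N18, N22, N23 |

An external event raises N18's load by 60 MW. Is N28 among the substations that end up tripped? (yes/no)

Round 1 — N18 at 120 > 110. N18 trips offline.
  N18 sheds 120 MW to N12, N22, N28, N5: 30 each.
    N12: 80+30 = 110 ≤ 150
    N22: 70+30 = 100 ≤ 120
    N28: 60+30 = 90 ≤ 140
    N5: 110+30 = 140 > 130
Round 2 — N5 trips offline.
  N5 sheds 140 MW to N14, N22, N23: 46 each (2 lost).
    N14: 10+46 = 56 ≤ 90
    N22: 100+46 = 146 > 120
    N23: 50+46 = 96 ≤ 130
Round 3 — N22 trips offline.
  N22 sheds 146 MW to N12, N14, N26: 48 each (2 lost).
    N12: 110+48 = 158 > 150
    N14: 56+48 = 104 > 90
    N26: 70+48 = 118 > 100
Round 4 — N12, N14, N26 trip offline.
  N12 sheds 158 MW: no online neighbours, lost.
  N14 sheds 104 MW to N16, N23: 52 each.
    N16: 10+52 = 62 ≤ 80
    N23: 96+52 = 148 > 130
  N26 sheds 118 MW to N23: 118 each.
    N23: 148+118 = 266 > 130
Round 5 — N23 trips offline.
  N23 sheds 266 MW: no online neighbours, lost.
No further trips.

no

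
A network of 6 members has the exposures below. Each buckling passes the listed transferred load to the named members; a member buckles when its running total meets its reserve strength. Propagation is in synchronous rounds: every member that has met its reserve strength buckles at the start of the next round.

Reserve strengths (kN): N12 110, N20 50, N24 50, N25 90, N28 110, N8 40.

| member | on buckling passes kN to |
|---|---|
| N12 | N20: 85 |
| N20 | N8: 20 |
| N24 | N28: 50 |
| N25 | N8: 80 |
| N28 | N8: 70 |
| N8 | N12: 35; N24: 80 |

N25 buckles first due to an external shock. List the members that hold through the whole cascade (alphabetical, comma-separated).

Round 1 — N25 buckles (initial).
  N8: +80 → 80 ≥ 40
Round 2 — N8 buckles.
  N12: +35 → 35 < 110
  N24: +80 → 80 ≥ 50
Round 3 — N24 buckles.
  N28: +50 → 50 < 110
No further bucklings.

N12, N20, N28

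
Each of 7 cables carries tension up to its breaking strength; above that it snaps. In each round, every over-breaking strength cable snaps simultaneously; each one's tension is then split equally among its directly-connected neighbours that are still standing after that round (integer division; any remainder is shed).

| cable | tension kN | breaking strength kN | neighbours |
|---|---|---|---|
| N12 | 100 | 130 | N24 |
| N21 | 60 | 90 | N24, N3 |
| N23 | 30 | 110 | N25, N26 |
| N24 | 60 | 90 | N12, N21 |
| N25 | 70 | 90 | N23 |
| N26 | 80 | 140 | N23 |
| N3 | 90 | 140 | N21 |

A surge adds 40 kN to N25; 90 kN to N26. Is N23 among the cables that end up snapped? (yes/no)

yes

Round 1 — N25 at 110 > 90; N26 at 170 > 140. N25, N26 snap.
  N25 sheds 110 kN to N23: 110 each.
    N23: 30+110 = 140 > 110
  N26 sheds 170 kN to N23: 170 each.
    N23: 140+170 = 310 > 110
Round 2 — N23 snaps.
  N23 sheds 310 kN: no online neighbours, lost.
No further breaks.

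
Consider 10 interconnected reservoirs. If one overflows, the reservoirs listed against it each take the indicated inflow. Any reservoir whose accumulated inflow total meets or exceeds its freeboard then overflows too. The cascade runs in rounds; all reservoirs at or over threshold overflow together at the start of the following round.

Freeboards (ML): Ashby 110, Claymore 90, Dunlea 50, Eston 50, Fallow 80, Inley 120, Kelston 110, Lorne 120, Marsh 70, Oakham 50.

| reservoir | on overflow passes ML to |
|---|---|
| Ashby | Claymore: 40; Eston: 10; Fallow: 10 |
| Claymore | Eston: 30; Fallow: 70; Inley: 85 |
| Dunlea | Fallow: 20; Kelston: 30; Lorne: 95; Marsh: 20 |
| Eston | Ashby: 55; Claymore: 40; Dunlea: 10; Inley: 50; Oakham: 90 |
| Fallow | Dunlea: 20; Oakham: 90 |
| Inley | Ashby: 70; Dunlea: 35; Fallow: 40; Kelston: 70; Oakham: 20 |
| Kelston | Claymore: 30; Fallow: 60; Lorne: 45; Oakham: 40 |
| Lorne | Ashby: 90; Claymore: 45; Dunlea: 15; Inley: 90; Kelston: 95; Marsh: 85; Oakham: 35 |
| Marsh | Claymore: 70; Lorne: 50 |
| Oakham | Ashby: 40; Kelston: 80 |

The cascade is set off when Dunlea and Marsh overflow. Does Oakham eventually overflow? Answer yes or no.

yes

Round 1 — Dunlea, Marsh overflow (initial).
  Claymore: +70 → 70 < 90
  Fallow: +20 → 20 < 80
  Kelston: +30 → 30 < 110
  Lorne: +95+50 → 145 ≥ 120
Round 2 — Lorne overflows.
  Ashby: +90 → 90 < 110
  Claymore: +45 → 115 ≥ 90
  Inley: +90 → 90 < 120
  Kelston: +95 → 125 ≥ 110
  Oakham: +35 → 35 < 50
Round 3 — Claymore, Kelston overflow.
  Eston: +30 → 30 < 50
  Fallow: +70+60 → 150 ≥ 80
  Inley: +85 → 175 ≥ 120
  Oakham: +40 → 75 ≥ 50
Round 4 — Fallow, Inley, Oakham overflow.
  Ashby: +70+40 → 200 ≥ 110
Round 5 — Ashby overflows.
  Eston: +10 → 40 < 50
No further overflows.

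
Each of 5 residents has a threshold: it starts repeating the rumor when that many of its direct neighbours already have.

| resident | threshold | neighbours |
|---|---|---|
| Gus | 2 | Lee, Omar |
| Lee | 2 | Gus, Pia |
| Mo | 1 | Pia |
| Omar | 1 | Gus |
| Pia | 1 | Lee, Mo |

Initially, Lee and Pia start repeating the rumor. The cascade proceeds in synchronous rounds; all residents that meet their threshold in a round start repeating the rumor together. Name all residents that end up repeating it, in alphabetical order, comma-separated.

Round 1 — Lee, Pia start repeating the rumor (initial).
Round 2 — checking thresholds:
  Gus: 1 of 2 neighbours < 2, below threshold.
  Mo: 1 of 1 neighbours ≥ 1, starts repeating the rumor.
Round 3 — no new spreads; cascade stops.

Lee, Mo, Pia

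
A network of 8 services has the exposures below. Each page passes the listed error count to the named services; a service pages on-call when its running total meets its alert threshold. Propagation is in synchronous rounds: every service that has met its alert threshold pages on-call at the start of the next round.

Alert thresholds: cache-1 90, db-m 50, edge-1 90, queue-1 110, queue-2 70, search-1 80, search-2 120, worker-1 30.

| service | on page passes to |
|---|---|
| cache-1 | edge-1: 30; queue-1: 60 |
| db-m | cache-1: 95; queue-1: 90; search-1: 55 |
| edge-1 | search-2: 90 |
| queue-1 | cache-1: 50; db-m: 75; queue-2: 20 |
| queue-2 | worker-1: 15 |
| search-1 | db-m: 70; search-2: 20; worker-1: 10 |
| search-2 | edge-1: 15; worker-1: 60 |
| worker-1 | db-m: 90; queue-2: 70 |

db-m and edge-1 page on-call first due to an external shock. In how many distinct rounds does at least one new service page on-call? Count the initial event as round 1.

3

Round 1 — db-m, edge-1 page on-call (initial).
  cache-1: +95 → 95 ≥ 90
  queue-1: +90 → 90 < 110
  search-1: +55 → 55 < 80
  search-2: +90 → 90 < 120
Round 2 — cache-1 pages on-call.
  queue-1: +60 → 150 ≥ 110
Round 3 — queue-1 pages on-call.
  queue-2: +20 → 20 < 70
No further pages.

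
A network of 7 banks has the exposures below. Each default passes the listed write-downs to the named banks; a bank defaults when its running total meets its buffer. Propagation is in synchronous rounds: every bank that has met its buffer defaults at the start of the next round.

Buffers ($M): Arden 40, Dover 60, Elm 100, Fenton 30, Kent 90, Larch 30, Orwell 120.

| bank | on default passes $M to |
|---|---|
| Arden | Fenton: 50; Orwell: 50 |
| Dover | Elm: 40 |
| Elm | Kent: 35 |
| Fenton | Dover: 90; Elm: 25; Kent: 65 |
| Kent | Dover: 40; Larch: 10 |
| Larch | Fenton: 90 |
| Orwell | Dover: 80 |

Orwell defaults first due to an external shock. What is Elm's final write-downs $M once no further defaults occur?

40

Round 1 — Orwell defaults (initial).
  Dover: +80 → 80 ≥ 60
Round 2 — Dover defaults.
  Elm: +40 → 40 < 100
No further defaults.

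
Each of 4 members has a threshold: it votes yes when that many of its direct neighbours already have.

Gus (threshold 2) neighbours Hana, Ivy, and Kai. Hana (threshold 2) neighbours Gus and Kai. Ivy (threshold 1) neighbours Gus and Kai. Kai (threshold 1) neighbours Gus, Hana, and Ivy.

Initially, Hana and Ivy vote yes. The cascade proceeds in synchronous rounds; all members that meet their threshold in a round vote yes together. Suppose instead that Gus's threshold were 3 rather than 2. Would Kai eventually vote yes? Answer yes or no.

With Gus's threshold at 3:
Round 1 — Hana, Ivy vote yes (initial).
Round 2 — checking thresholds:
  Gus: 2 of 3 neighbours < 3, holds.
  Kai: 2 of 3 neighbours ≥ 1, votes yes.
Round 3 — checking thresholds:
  Gus: 3 of 3 neighbours ≥ 3, votes yes.
Round 4 — no new yes votes; cascade stops.

yes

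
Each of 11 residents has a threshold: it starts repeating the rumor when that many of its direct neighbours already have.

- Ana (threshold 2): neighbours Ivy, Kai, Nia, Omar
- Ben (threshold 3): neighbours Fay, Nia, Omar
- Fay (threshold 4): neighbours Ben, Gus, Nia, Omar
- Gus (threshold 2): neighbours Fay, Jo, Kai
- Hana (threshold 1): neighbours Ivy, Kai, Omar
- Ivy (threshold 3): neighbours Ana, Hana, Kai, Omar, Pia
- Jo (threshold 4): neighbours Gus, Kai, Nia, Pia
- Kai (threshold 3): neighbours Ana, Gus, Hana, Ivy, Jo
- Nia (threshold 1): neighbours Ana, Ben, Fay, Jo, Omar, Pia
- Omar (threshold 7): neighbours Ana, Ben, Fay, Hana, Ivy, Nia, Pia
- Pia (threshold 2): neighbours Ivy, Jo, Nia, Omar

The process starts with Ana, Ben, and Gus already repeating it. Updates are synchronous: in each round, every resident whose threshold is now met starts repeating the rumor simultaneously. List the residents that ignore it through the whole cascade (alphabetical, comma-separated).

Round 1 — Ana, Ben, Gus start repeating the rumor (initial).
Round 2 — checking thresholds:
  Fay: 2 of 4 neighbours < 4, below threshold.
  Ivy: 1 of 5 neighbours < 3, below threshold.
  Jo: 1 of 4 neighbours < 4, below threshold.
  Kai: 2 of 5 neighbours < 3, below threshold.
  Nia: 2 of 6 neighbours ≥ 1, starts repeating the rumor.
  Omar: 2 of 7 neighbours < 7, below threshold.
Round 3 — no new spreads; cascade stops.

Fay, Hana, Ivy, Jo, Kai, Omar, Pia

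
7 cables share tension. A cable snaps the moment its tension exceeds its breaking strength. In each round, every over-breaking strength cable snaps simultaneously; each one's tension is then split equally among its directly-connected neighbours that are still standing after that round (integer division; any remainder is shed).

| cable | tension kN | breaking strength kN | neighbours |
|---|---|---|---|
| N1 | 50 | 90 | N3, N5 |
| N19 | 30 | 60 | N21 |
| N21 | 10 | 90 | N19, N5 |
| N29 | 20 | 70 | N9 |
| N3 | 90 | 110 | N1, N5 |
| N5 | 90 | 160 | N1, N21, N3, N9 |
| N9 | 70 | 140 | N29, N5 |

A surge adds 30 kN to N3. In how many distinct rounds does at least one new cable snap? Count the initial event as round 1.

Round 1 — N3 at 120 > 110. N3 snaps.
  N3 sheds 120 kN to N1, N5: 60 each.
    N1: 50+60 = 110 > 90
    N5: 90+60 = 150 ≤ 160
Round 2 — N1 snaps.
  N1 sheds 110 kN to N5: 110 each.
    N5: 150+110 = 260 > 160
Round 3 — N5 snaps.
  N5 sheds 260 kN to N21, N9: 130 each.
    N21: 10+130 = 140 > 90
    N9: 70+130 = 200 > 140
Round 4 — N21, N9 snap.
  N21 sheds 140 kN to N19: 140 each.
    N19: 30+140 = 170 > 60
  N9 sheds 200 kN to N29: 200 each.
    N29: 20+200 = 220 > 70
Round 5 — N19, N29 snap.
  N19 sheds 170 kN: no online neighbours, lost.
  N29 sheds 220 kN: no online neighbours, lost.
No further breaks.

5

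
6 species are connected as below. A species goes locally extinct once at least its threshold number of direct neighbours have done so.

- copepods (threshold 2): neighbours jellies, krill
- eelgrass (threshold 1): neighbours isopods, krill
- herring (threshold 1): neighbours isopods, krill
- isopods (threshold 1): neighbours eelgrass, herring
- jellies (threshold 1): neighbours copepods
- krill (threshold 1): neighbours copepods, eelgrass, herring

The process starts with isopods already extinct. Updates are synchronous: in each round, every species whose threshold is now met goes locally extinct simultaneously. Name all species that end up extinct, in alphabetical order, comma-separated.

eelgrass, herring, isopods, krill

Round 1 — isopods goes locally extinct (initial).
Round 2 — checking thresholds:
  eelgrass: 1 of 2 neighbours ≥ 1, goes locally extinct.
  herring: 1 of 2 neighbours ≥ 1, goes locally extinct.
Round 3 — checking thresholds:
  krill: 2 of 3 neighbours ≥ 1, goes locally extinct.
Round 4 — no new extinctions; cascade stops.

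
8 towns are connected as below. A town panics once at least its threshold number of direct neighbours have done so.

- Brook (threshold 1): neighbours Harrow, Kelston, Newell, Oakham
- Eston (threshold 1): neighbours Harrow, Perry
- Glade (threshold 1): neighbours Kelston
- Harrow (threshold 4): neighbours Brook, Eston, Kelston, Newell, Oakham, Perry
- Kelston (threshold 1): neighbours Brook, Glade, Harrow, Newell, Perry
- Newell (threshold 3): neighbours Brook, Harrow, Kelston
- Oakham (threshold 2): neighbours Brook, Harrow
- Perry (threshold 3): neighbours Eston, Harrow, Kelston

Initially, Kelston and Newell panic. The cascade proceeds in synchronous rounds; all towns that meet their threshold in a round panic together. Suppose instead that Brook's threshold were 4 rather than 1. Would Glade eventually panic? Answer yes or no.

yes

With Brook's threshold at 4:
Round 1 — Kelston, Newell panic (initial).
Round 2 — checking thresholds:
  Brook: 2 of 4 neighbours < 4, not yet.
  Glade: 1 of 1 neighbours ≥ 1, panics.
  Harrow: 2 of 6 neighbours < 4, not yet.
  Perry: 1 of 3 neighbours < 3, not yet.
Round 3 — no new panics; cascade stops.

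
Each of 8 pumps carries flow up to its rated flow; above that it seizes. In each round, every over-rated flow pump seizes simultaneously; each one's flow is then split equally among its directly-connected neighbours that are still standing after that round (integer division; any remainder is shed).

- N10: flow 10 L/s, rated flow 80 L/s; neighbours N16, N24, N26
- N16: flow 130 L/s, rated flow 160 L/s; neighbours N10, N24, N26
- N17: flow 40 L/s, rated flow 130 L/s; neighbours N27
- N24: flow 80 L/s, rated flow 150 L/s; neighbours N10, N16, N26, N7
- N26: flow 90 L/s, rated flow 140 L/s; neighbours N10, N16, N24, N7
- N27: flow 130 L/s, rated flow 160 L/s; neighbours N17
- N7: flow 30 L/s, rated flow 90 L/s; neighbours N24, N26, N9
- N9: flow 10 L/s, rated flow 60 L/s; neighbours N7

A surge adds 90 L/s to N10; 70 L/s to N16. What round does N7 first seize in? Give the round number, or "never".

3

Round 1 — N10 at 100 > 80; N16 at 200 > 160. N10, N16 seize.
  N10 sheds 100 L/s to N24, N26: 50 each.
    N24: 80+50 = 130 ≤ 150
    N26: 90+50 = 140 ≤ 140
  N16 sheds 200 L/s to N24, N26: 100 each.
    N24: 130+100 = 230 > 150
    N26: 140+100 = 240 > 140
Round 2 — N24, N26 seize.
  N24 sheds 230 L/s to N7: 230 each.
    N7: 30+230 = 260 > 90
  N26 sheds 240 L/s to N7: 240 each.
    N7: 260+240 = 500 > 90
Round 3 — N7 seizes.
  N7 sheds 500 L/s to N9: 500 each.
    N9: 10+500 = 510 > 60
Round 4 — N9 seizes.
  N9 sheds 510 L/s: no online neighbours, lost.
No further seizures.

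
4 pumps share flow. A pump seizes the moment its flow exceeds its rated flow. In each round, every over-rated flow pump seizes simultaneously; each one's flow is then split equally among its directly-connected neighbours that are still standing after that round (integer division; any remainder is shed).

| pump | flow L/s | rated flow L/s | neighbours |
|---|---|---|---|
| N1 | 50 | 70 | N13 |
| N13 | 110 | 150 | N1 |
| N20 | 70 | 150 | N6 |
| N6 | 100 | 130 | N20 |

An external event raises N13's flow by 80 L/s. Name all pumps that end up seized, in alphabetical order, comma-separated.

N1, N13

Round 1 — N13 at 190 > 150. N13 seizes.
  N13 sheds 190 L/s to N1: 190 each.
    N1: 50+190 = 240 > 70
Round 2 — N1 seizes.
  N1 sheds 240 L/s: no online neighbours, lost.
No further seizures.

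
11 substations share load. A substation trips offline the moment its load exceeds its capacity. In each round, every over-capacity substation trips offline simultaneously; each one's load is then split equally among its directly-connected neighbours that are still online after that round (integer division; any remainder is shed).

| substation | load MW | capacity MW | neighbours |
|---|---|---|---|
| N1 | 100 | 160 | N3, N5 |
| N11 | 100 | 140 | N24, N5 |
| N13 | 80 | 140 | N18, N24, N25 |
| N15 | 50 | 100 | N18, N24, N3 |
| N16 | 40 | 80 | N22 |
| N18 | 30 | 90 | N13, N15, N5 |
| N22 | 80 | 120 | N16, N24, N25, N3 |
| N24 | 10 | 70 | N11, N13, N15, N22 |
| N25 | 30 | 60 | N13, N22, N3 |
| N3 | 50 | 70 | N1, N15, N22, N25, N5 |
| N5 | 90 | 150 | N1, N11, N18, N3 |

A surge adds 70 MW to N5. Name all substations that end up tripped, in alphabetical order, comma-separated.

Round 1 — N5 at 160 > 150. N5 trips offline.
  N5 sheds 160 MW to N1, N11, N18, N3: 40 each.
    N1: 100+40 = 140 ≤ 160
    N11: 100+40 = 140 ≤ 140
    N18: 30+40 = 70 ≤ 90
    N3: 50+40 = 90 > 70
Round 2 — N3 trips offline.
  N3 sheds 90 MW to N1, N15, N22, N25: 22 each (2 lost).
    N1: 140+22 = 162 > 160
    N15: 50+22 = 72 ≤ 100
    N22: 80+22 = 102 ≤ 120
    N25: 30+22 = 52 ≤ 60
Round 3 — N1 trips offline.
  N1 sheds 162 MW: no online neighbours, lost.
No further trips.

N1, N3, N5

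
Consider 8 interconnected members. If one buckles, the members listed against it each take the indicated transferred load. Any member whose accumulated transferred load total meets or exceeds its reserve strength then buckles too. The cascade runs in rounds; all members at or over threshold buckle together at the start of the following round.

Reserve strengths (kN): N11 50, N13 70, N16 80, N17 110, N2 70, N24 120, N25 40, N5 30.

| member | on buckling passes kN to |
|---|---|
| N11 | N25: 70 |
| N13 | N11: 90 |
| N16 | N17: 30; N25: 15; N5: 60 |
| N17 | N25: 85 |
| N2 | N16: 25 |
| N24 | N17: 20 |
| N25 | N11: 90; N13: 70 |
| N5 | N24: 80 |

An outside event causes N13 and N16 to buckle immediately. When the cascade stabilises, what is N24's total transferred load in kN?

80

Round 1 — N13, N16 buckle (initial).
  N11: +90 → 90 ≥ 50
  N17: +30 → 30 < 110
  N25: +15 → 15 < 40
  N5: +60 → 60 ≥ 30
Round 2 — N11, N5 buckle.
  N24: +80 → 80 < 120
  N25: +70 → 85 ≥ 40
Round 3 — N25 buckles.
No further bucklings.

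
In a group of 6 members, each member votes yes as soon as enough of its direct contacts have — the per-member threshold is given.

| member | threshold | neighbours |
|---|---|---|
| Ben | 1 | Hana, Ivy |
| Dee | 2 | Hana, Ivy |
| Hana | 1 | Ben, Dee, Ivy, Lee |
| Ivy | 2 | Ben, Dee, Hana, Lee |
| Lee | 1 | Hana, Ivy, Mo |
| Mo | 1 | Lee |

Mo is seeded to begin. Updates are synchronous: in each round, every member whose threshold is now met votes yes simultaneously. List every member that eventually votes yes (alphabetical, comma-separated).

Round 1 — Mo votes yes (initial).
Round 2 — checking thresholds:
  Lee: 1 of 3 neighbours ≥ 1, votes yes.
Round 3 — checking thresholds:
  Hana: 1 of 4 neighbours ≥ 1, votes yes.
  Ivy: 1 of 4 neighbours < 2, below threshold.
Round 4 — checking thresholds:
  Ben: 1 of 2 neighbours ≥ 1, votes yes.
  Dee: 1 of 2 neighbours < 2, below threshold.
  Ivy: 2 of 4 neighbours ≥ 2, votes yes.
Round 5 — checking thresholds:
  Dee: 2 of 2 neighbours ≥ 2, votes yes.
Round 6 — no new yes votes; cascade stops.

Ben, Dee, Hana, Ivy, Lee, Mo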